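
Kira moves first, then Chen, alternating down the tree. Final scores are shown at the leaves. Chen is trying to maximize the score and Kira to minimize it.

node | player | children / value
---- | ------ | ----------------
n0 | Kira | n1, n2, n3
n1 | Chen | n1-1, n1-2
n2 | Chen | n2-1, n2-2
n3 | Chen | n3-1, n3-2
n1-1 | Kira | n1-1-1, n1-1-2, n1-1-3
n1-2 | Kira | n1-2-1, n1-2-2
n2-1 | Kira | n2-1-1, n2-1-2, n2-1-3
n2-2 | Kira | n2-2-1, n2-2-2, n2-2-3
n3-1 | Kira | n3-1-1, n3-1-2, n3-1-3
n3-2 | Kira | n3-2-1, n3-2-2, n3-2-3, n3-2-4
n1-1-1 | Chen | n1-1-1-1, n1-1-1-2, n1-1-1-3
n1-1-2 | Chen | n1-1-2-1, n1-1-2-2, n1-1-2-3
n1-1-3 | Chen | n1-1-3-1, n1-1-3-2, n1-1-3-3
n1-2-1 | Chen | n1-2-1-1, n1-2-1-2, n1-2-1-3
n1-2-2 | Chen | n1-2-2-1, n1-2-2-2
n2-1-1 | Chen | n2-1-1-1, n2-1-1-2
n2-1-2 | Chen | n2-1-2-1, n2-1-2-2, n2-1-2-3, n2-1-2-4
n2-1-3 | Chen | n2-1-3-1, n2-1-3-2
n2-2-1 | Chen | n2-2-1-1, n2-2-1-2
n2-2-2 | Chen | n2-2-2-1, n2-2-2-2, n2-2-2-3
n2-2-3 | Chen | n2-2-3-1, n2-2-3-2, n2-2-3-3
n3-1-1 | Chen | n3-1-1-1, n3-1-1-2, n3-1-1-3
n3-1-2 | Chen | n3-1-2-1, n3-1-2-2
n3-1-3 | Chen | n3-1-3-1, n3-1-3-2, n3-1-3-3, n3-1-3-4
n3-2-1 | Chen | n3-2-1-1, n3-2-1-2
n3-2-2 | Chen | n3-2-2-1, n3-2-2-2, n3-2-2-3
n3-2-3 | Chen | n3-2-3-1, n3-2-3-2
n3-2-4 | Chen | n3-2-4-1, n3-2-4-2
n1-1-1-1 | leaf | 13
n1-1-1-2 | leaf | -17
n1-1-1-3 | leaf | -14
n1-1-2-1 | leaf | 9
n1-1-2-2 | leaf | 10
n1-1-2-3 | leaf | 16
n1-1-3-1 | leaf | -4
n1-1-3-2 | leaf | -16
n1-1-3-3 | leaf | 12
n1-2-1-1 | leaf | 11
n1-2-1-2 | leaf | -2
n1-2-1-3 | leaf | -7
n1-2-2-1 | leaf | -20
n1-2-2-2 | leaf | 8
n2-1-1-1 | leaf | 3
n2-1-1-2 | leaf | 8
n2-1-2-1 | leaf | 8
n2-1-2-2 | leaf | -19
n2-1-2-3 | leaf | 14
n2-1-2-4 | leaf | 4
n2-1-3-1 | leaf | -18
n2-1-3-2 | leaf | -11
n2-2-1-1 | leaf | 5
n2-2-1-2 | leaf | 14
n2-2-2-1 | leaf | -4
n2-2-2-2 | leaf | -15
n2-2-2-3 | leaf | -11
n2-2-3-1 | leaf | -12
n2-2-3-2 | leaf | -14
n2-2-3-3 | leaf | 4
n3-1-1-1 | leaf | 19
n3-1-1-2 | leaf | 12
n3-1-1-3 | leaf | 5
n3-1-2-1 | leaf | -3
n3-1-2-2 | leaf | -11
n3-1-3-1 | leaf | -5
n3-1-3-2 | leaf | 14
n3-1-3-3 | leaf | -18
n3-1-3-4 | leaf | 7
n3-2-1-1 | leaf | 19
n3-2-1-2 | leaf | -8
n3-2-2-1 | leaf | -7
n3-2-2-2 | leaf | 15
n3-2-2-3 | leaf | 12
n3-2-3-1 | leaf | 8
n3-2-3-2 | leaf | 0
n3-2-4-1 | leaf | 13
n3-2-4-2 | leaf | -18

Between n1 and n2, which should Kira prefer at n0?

n2

n1-1-1 (Chen): max(13, -17, -14) = 13
n1-1-2 (Chen): max(9, 10, 16) = 16
n1-1-3 (Chen): max(-4, -16, 12) = 12
n1-1 (Kira): min(13, 16, 12) = 12
n1-2-1 (Chen): max(11, -2, -7) = 11
n1-2-2 (Chen): max(-20, 8) = 8
n1-2 (Kira): min(11, 8) = 8
n1 (Chen): max(12, 8) = 12
n2-1-1 (Chen): max(3, 8) = 8
n2-1-2 (Chen): max(8, -19, 14, 4) = 14
n2-1-3 (Chen): max(-18, -11) = -11
n2-1 (Kira): min(8, 14, -11) = -11
n2-2-1 (Chen): max(5, 14) = 14
n2-2-2 (Chen): max(-4, -15, -11) = -4
n2-2-3 (Chen): max(-12, -14, 4) = 4
n2-2 (Kira): min(14, -4, 4) = -4
n2 (Chen): max(-11, -4) = -4
Kira prefers the lower value; n1=12, n2=-4. n2 is better since -4 < 12.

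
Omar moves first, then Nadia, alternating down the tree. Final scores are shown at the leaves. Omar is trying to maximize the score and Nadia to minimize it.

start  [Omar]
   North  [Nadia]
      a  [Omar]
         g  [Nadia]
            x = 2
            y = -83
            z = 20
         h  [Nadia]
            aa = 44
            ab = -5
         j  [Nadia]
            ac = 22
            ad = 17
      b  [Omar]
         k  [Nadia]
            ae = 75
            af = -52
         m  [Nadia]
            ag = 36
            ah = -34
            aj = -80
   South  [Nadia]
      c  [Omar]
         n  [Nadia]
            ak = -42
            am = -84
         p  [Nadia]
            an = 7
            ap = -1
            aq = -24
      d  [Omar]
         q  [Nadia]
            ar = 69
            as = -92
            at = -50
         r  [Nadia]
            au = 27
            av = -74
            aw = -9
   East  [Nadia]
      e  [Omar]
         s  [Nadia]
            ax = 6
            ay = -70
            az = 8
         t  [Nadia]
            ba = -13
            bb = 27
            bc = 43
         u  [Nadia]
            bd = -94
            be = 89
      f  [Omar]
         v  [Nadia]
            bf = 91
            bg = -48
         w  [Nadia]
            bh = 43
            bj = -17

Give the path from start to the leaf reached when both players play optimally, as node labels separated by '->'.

start -> East -> f -> w -> bj

g (Nadia): min(2, -83, 20) = -83
h (Nadia): min(44, -5) = -5
j (Nadia): min(22, 17) = 17
a (Omar): max(-83, -5, 17) = 17
k (Nadia): min(75, -52) = -52
m (Nadia): min(36, -34, -80) = -80
b (Omar): max(-52, -80) = -52
North (Nadia): min(17, -52) = -52
n (Nadia): min(-42, -84) = -84
p (Nadia): min(7, -1, -24) = -24
c (Omar): max(-84, -24) = -24
q (Nadia): min(69, -92, -50) = -92
r (Nadia): min(27, -74, -9) = -74
d (Omar): max(-92, -74) = -74
South (Nadia): min(-24, -74) = -74
s (Nadia): min(6, -70, 8) = -70
t (Nadia): min(-13, 27, 43) = -13
u (Nadia): min(-94, 89) = -94
e (Omar): max(-70, -13, -94) = -13
v (Nadia): min(91, -48) = -48
w (Nadia): min(43, -17) = -17
f (Omar): max(-48, -17) = -17
East (Nadia): min(-13, -17) = -17
start (Omar): max(-52, -74, -17) = -17
At start, Omar picks East (highest: -17).
At East, Nadia picks f (lowest: -17).
At f, Omar picks w (highest: -17).
At w, Nadia picks bj (lowest: -17).
Terminal value -17.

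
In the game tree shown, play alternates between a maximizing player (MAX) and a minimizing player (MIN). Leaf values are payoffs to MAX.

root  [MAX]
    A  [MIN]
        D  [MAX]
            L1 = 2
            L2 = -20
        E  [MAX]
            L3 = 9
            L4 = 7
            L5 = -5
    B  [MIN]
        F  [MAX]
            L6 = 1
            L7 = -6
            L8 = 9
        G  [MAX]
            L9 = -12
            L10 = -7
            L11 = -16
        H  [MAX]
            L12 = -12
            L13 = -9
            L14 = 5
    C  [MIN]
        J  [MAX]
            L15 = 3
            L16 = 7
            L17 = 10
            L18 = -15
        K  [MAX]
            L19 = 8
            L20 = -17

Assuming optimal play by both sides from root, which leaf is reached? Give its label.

L19

D (MAX): max(2, -20) = 2
E (MAX): max(9, 7, -5) = 9
A (MIN): min(2, 9) = 2
F (MAX): max(1, -6, 9) = 9
G (MAX): max(-12, -7, -16) = -7
H (MAX): max(-12, -9, 5) = 5
B (MIN): min(9, -7, 5) = -7
J (MAX): max(3, 7, 10, -15) = 10
K (MAX): max(8, -17) = 8
C (MIN): min(10, 8) = 8
root (MAX): max(2, -7, 8) = 8
At root, MAX picks C (highest: 8).
At C, MIN picks K (lowest: 8).
At K, MAX picks L19 (highest: 8).
Terminal value 8.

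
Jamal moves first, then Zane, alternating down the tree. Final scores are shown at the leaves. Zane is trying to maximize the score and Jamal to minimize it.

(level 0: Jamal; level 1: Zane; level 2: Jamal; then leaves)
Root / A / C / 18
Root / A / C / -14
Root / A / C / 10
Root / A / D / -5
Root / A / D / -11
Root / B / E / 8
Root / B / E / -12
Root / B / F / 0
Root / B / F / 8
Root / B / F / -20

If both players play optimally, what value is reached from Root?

-12

C (Jamal): min(18, -14, 10) = -14
D (Jamal): min(-5, -11) = -11
A (Zane): max(-14, -11) = -11
E (Jamal): min(8, -12) = -12
F (Jamal): min(0, 8, -20) = -20
B (Zane): max(-12, -20) = -12
Root (Jamal): min(-11, -12) = -12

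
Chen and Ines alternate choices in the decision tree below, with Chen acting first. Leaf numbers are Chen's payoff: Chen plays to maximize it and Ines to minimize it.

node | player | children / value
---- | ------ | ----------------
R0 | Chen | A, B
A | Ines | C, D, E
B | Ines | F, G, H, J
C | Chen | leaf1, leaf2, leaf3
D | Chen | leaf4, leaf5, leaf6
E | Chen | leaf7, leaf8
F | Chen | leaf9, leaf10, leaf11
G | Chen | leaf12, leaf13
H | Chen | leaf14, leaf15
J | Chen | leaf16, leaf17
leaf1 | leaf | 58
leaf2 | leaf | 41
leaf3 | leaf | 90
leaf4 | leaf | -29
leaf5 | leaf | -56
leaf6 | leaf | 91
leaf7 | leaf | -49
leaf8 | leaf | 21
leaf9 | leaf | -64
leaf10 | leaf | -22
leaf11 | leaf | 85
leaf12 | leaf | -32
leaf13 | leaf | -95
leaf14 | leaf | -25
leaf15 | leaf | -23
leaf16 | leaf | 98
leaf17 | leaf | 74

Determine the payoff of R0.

C (Chen): max(58, 41, 90) = 90
D (Chen): max(-29, -56, 91) = 91
E (Chen): max(-49, 21) = 21
A (Ines): min(90, 91, 21) = 21
F (Chen): max(-64, -22, 85) = 85
G (Chen): max(-32, -95) = -32
H (Chen): max(-25, -23) = -23
J (Chen): max(98, 74) = 98
B (Ines): min(85, -32, -23, 98) = -32
R0 (Chen): max(21, -32) = 21

21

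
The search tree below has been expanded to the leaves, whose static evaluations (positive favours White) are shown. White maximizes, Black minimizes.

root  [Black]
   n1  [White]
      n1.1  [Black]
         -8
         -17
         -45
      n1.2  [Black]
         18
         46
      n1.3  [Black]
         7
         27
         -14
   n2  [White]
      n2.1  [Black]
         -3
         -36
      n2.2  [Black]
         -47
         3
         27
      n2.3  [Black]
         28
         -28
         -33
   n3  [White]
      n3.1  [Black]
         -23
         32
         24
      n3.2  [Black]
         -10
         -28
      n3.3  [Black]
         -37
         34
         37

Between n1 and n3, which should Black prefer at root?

n3

n1.1 (Black): min(-8, -17, -45) = -45
n1.2 (Black): min(18, 46) = 18
n1.3 (Black): min(7, 27, -14) = -14
n1 (White): max(-45, 18, -14) = 18
n3.1 (Black): min(-23, 32, 24) = -23
n3.2 (Black): min(-10, -28) = -28
n3.3 (Black): min(-37, 34, 37) = -37
n3 (White): max(-23, -28, -37) = -23
Black prefers the lower value; n1=18, n3=-23. n3 is better since -23 < 18.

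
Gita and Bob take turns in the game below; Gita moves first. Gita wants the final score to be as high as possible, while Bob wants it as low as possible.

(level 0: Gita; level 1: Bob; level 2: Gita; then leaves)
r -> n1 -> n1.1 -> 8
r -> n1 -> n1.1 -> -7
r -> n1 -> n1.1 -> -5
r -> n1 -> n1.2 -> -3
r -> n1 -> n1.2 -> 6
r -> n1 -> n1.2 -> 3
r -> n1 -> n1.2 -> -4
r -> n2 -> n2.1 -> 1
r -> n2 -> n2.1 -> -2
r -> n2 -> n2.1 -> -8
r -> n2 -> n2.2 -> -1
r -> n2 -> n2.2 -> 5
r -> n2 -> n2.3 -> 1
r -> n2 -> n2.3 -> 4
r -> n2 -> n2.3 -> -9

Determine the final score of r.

6

n1.1 (Gita): max(8, -7, -5) = 8
n1.2 (Gita): max(-3, 6, 3, -4) = 6
n1 (Bob): min(8, 6) = 6
n2.1 (Gita): max(1, -2, -8) = 1
n2.2 (Gita): max(-1, 5) = 5
n2.3 (Gita): max(1, 4, -9) = 4
n2 (Bob): min(1, 5, 4) = 1
r (Gita): max(6, 1) = 6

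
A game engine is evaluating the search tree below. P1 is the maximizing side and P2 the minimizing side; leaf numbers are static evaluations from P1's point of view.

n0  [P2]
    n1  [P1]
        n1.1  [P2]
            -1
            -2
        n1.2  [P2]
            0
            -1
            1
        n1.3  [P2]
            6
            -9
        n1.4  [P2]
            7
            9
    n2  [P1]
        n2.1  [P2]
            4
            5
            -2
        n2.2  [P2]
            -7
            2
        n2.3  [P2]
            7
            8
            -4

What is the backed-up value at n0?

n1.1 (P2): min(-1, -2) = -2
n1.2 (P2): min(0, -1, 1) = -1
n1.3 (P2): min(6, -9) = -9
n1.4 (P2): min(7, 9) = 7
n1 (P1): max(-2, -1, -9, 7) = 7
n2.1 (P2): min(4, 5, -2) = -2
n2.2 (P2): min(-7, 2) = -7
n2.3 (P2): min(7, 8, -4) = -4
n2 (P1): max(-2, -7, -4) = -2
n0 (P2): min(7, -2) = -2

-2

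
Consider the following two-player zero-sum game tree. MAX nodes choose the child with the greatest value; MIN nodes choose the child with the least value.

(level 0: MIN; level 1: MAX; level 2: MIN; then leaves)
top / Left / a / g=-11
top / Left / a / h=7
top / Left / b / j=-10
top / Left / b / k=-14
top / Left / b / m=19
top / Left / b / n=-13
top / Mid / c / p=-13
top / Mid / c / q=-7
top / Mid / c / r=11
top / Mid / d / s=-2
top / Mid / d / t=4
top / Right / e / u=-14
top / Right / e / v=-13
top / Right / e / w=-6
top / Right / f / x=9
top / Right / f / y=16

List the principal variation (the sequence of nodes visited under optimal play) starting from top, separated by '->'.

a (MIN): min(-11, 7) = -11
b (MIN): min(-10, -14, 19, -13) = -14
Left (MAX): max(-11, -14) = -11
c (MIN): min(-13, -7, 11) = -13
d (MIN): min(-2, 4) = -2
Mid (MAX): max(-13, -2) = -2
e (MIN): min(-14, -13, -6) = -14
f (MIN): min(9, 16) = 9
Right (MAX): max(-14, 9) = 9
top (MIN): min(-11, -2, 9) = -11
At top, MIN picks Left (lowest: -11).
At Left, MAX picks a (highest: -11).
At a, MIN picks g (lowest: -11).
Terminal value -11.

top -> Left -> a -> g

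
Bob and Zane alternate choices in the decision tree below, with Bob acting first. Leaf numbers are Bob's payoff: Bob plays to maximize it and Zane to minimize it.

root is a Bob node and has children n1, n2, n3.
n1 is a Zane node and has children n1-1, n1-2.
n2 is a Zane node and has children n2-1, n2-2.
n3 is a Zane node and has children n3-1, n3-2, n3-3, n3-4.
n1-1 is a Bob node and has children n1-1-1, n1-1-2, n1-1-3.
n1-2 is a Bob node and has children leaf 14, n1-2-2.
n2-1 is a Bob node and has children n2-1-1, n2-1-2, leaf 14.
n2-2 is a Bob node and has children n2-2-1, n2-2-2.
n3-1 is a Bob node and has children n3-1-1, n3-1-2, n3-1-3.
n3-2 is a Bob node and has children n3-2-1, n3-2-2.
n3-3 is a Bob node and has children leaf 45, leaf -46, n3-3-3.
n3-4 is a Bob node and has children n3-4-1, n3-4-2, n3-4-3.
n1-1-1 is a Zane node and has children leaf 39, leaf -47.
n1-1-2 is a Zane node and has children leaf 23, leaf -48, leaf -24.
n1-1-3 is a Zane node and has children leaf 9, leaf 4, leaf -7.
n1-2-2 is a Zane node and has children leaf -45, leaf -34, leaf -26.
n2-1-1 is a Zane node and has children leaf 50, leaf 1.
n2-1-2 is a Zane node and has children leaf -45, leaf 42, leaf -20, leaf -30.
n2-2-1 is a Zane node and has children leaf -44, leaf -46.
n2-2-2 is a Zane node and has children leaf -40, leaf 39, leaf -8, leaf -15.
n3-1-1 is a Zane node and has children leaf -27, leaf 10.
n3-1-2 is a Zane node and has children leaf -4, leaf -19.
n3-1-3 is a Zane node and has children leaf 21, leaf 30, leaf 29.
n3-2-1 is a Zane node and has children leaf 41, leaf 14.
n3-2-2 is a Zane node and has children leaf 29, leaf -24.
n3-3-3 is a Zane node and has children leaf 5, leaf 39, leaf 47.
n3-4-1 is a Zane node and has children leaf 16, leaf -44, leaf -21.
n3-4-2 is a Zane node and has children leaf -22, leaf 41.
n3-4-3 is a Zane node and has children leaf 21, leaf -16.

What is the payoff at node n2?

n2-1-1 (Zane): min(50, 1) = 1
n2-1-2 (Zane): min(-45, 42, -20, -30) = -45
n2-1 (Bob): max(1, -45, 14) = 14
n2-2-1 (Zane): min(-44, -46) = -46
n2-2-2 (Zane): min(-40, 39, -8, -15) = -40
n2-2 (Bob): max(-46, -40) = -40
n2 (Zane): min(14, -40) = -40

-40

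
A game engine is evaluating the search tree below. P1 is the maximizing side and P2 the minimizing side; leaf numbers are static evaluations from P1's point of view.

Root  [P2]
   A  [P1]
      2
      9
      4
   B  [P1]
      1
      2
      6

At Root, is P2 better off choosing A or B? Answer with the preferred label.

B

A (P1): max(2, 9, 4) = 9
B (P1): max(1, 2, 6) = 6
P2 prefers the lower value; A=9, B=6. B is better since 6 < 9.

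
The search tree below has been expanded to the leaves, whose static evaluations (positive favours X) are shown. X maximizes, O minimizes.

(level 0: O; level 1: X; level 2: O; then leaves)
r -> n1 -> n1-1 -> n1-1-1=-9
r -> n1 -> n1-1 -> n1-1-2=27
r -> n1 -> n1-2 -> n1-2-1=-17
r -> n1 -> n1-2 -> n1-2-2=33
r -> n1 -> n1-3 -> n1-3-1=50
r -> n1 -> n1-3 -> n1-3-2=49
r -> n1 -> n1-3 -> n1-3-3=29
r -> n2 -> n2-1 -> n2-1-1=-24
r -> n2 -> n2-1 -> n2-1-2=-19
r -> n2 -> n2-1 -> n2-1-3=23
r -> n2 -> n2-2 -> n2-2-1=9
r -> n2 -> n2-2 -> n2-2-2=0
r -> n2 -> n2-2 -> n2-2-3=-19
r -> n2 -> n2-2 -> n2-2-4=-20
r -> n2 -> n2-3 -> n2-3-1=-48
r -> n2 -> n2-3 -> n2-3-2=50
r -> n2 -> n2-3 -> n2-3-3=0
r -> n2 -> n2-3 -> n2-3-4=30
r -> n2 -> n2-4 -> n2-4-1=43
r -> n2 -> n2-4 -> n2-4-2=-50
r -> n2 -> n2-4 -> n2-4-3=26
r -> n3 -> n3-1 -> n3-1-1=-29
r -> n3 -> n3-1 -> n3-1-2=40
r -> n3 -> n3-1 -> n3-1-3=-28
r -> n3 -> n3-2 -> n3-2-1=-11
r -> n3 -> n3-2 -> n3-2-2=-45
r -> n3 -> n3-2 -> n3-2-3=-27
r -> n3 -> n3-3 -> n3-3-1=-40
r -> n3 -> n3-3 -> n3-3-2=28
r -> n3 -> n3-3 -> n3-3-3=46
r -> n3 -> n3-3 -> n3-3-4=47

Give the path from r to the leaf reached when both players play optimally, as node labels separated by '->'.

n1-1 (O): min(-9, 27) = -9
n1-2 (O): min(-17, 33) = -17
n1-3 (O): min(50, 49, 29) = 29
n1 (X): max(-9, -17, 29) = 29
n2-1 (O): min(-24, -19, 23) = -24
n2-2 (O): min(9, 0, -19, -20) = -20
n2-3 (O): min(-48, 50, 0, 30) = -48
n2-4 (O): min(43, -50, 26) = -50
n2 (X): max(-24, -20, -48, -50) = -20
n3-1 (O): min(-29, 40, -28) = -29
n3-2 (O): min(-11, -45, -27) = -45
n3-3 (O): min(-40, 28, 46, 47) = -40
n3 (X): max(-29, -45, -40) = -29
r (O): min(29, -20, -29) = -29
At r, O picks n3 (lowest: -29).
At n3, X picks n3-1 (highest: -29).
At n3-1, O picks n3-1-1 (lowest: -29).
Terminal value -29.

r -> n3 -> n3-1 -> n3-1-1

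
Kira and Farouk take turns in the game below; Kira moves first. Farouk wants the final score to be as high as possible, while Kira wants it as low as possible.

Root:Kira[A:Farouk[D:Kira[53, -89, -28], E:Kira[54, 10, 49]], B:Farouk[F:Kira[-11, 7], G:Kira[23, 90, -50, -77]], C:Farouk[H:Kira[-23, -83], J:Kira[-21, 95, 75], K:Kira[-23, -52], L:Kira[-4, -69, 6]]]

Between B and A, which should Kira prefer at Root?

B

F (Kira): min(-11, 7) = -11
G (Kira): min(23, 90, -50, -77) = -77
B (Farouk): max(-11, -77) = -11
D (Kira): min(53, -89, -28) = -89
E (Kira): min(54, 10, 49) = 10
A (Farouk): max(-89, 10) = 10
Kira prefers the lower value; B=-11, A=10. B is better since -11 < 10.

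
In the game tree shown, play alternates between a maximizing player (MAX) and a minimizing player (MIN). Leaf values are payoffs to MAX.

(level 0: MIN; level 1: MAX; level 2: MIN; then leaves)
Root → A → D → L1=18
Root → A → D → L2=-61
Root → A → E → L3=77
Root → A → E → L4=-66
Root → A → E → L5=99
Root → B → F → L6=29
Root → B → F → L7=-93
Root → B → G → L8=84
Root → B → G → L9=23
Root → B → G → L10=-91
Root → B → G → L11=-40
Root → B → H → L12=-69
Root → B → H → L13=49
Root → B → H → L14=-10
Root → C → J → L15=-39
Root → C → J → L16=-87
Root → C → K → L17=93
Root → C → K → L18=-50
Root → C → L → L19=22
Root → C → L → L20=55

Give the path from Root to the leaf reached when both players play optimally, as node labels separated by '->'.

Root -> B -> H -> L12

D (MIN): min(18, -61) = -61
E (MIN): min(77, -66, 99) = -66
A (MAX): max(-61, -66) = -61
F (MIN): min(29, -93) = -93
G (MIN): min(84, 23, -91, -40) = -91
H (MIN): min(-69, 49, -10) = -69
B (MAX): max(-93, -91, -69) = -69
J (MIN): min(-39, -87) = -87
K (MIN): min(93, -50) = -50
L (MIN): min(22, 55) = 22
C (MAX): max(-87, -50, 22) = 22
Root (MIN): min(-61, -69, 22) = -69
At Root, MIN picks B (lowest: -69).
At B, MAX picks H (highest: -69).
At H, MIN picks L12 (lowest: -69).
Terminal value -69.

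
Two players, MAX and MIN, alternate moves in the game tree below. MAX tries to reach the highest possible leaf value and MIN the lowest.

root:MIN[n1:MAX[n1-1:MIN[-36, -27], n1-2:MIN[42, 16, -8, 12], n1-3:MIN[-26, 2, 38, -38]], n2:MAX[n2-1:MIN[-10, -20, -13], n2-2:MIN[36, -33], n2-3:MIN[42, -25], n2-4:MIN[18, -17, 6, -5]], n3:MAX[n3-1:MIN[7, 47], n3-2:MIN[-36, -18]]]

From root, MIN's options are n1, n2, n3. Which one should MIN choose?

n2

n1-1 (MIN): min(-36, -27) = -36
n1-2 (MIN): min(42, 16, -8, 12) = -8
n1-3 (MIN): min(-26, 2, 38, -38) = -38
n1 (MAX): max(-36, -8, -38) = -8
n2-1 (MIN): min(-10, -20, -13) = -20
n2-2 (MIN): min(36, -33) = -33
n2-3 (MIN): min(42, -25) = -25
n2-4 (MIN): min(18, -17, 6, -5) = -17
n2 (MAX): max(-20, -33, -25, -17) = -17
n3-1 (MIN): min(7, 47) = 7
n3-2 (MIN): min(-36, -18) = -36
n3 (MAX): max(7, -36) = 7
root (MIN): min(-8, -17, 7) = -17
MIN at root wants the lowest of {n1=-8, n2=-17, n3=7}, so chooses n2.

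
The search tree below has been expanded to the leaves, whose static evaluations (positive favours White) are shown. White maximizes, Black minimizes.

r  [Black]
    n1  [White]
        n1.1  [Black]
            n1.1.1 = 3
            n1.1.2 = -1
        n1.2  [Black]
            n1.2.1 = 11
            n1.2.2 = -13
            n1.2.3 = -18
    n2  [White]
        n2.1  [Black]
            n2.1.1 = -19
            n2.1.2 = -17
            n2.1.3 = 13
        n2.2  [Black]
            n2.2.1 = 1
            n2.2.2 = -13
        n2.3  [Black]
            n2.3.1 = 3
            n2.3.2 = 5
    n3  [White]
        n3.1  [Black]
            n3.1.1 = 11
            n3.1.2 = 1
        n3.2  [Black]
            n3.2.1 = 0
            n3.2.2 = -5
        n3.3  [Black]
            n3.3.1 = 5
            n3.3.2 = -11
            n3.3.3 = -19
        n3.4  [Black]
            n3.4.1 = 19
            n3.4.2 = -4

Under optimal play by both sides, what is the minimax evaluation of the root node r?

n1.1 (Black): min(3, -1) = -1
n1.2 (Black): min(11, -13, -18) = -18
n1 (White): max(-1, -18) = -1
n2.1 (Black): min(-19, -17, 13) = -19
n2.2 (Black): min(1, -13) = -13
n2.3 (Black): min(3, 5) = 3
n2 (White): max(-19, -13, 3) = 3
n3.1 (Black): min(11, 1) = 1
n3.2 (Black): min(0, -5) = -5
n3.3 (Black): min(5, -11, -19) = -19
n3.4 (Black): min(19, -4) = -4
n3 (White): max(1, -5, -19, -4) = 1
r (Black): min(-1, 3, 1) = -1

-1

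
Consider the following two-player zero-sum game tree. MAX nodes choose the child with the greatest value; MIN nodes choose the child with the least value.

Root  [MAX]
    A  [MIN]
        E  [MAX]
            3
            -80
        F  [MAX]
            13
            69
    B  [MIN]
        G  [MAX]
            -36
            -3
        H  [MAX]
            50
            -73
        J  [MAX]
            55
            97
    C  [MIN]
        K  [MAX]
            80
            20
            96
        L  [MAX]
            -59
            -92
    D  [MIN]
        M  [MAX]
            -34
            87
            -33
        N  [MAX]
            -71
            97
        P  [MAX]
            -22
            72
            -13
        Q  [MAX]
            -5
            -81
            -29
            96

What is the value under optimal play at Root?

E (MAX): max(3, -80) = 3
F (MAX): max(13, 69) = 69
A (MIN): min(3, 69) = 3
G (MAX): max(-36, -3) = -3
H (MAX): max(50, -73) = 50
J (MAX): max(55, 97) = 97
B (MIN): min(-3, 50, 97) = -3
K (MAX): max(80, 20, 96) = 96
L (MAX): max(-59, -92) = -59
C (MIN): min(96, -59) = -59
M (MAX): max(-34, 87, -33) = 87
N (MAX): max(-71, 97) = 97
P (MAX): max(-22, 72, -13) = 72
Q (MAX): max(-5, -81, -29, 96) = 96
D (MIN): min(87, 97, 72, 96) = 72
Root (MAX): max(3, -3, -59, 72) = 72

72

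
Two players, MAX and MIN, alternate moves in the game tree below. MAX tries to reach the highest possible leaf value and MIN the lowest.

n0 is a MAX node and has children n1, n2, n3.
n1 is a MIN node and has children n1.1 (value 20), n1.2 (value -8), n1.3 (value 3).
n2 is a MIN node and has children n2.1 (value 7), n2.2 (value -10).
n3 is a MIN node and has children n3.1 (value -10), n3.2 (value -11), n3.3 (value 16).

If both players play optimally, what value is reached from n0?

-8

n1 (MIN): min(20, -8, 3) = -8
n2 (MIN): min(7, -10) = -10
n3 (MIN): min(-10, -11, 16) = -11
n0 (MAX): max(-8, -10, -11) = -8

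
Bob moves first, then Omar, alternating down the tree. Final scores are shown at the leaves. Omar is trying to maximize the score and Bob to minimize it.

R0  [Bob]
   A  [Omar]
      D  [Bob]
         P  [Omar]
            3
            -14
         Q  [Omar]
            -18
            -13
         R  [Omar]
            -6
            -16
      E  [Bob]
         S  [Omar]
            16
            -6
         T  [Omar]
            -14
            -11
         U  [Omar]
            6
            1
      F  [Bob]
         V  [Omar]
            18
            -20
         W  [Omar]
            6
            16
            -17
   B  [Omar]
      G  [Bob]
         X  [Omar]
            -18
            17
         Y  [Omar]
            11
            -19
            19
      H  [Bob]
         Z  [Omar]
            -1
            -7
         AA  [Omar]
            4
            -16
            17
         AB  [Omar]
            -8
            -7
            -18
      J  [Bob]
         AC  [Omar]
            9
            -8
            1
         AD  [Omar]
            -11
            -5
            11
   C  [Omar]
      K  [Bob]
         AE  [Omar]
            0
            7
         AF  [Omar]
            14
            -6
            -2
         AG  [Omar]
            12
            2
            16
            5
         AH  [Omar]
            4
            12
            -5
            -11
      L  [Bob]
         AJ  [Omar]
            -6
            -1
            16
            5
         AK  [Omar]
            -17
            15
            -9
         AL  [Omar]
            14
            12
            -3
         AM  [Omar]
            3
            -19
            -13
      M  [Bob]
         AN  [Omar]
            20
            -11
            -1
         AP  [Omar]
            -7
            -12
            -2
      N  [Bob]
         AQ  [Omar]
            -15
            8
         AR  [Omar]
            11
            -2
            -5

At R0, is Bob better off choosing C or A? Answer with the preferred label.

AE (Omar): max(0, 7) = 7
AF (Omar): max(14, -6, -2) = 14
AG (Omar): max(12, 2, 16, 5) = 16
AH (Omar): max(4, 12, -5, -11) = 12
K (Bob): min(7, 14, 16, 12) = 7
AJ (Omar): max(-6, -1, 16, 5) = 16
AK (Omar): max(-17, 15, -9) = 15
AL (Omar): max(14, 12, -3) = 14
AM (Omar): max(3, -19, -13) = 3
L (Bob): min(16, 15, 14, 3) = 3
AN (Omar): max(20, -11, -1) = 20
AP (Omar): max(-7, -12, -2) = -2
M (Bob): min(20, -2) = -2
AQ (Omar): max(-15, 8) = 8
AR (Omar): max(11, -2, -5) = 11
N (Bob): min(8, 11) = 8
C (Omar): max(7, 3, -2, 8) = 8
P (Omar): max(3, -14) = 3
Q (Omar): max(-18, -13) = -13
R (Omar): max(-6, -16) = -6
D (Bob): min(3, -13, -6) = -13
S (Omar): max(16, -6) = 16
T (Omar): max(-14, -11) = -11
U (Omar): max(6, 1) = 6
E (Bob): min(16, -11, 6) = -11
V (Omar): max(18, -20) = 18
W (Omar): max(6, 16, -17) = 16
F (Bob): min(18, 16) = 16
A (Omar): max(-13, -11, 16) = 16
Bob prefers the lower value; C=8, A=16. C is better since 8 < 16.

C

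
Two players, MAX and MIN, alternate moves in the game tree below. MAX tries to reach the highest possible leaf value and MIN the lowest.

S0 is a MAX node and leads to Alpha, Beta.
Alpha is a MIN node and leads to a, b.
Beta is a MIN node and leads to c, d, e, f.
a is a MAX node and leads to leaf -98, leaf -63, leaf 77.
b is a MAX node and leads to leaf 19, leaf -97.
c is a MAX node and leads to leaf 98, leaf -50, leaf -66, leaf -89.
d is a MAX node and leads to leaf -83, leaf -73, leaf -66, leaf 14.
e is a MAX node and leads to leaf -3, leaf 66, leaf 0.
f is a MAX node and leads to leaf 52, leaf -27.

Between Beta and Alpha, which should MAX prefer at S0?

c (MAX): max(98, -50, -66, -89) = 98
d (MAX): max(-83, -73, -66, 14) = 14
e (MAX): max(-3, 66, 0) = 66
f (MAX): max(52, -27) = 52
Beta (MIN): min(98, 14, 66, 52) = 14
a (MAX): max(-98, -63, 77) = 77
b (MAX): max(19, -97) = 19
Alpha (MIN): min(77, 19) = 19
MAX prefers the higher value; Beta=14, Alpha=19. Alpha is better since 19 > 14.

Alpha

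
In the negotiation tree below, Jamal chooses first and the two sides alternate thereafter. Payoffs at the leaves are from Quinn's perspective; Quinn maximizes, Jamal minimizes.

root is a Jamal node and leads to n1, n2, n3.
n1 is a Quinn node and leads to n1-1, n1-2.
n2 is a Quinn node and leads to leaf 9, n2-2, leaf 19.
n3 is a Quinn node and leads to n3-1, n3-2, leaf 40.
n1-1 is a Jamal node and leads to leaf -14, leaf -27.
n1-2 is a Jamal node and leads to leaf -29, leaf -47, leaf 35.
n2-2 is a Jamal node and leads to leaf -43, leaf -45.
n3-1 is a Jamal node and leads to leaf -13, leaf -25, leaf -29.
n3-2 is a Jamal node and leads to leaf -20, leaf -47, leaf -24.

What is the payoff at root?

-27

n1-1 (Jamal): min(-14, -27) = -27
n1-2 (Jamal): min(-29, -47, 35) = -47
n1 (Quinn): max(-27, -47) = -27
n2-2 (Jamal): min(-43, -45) = -45
n2 (Quinn): max(9, -45, 19) = 19
n3-1 (Jamal): min(-13, -25, -29) = -29
n3-2 (Jamal): min(-20, -47, -24) = -47
n3 (Quinn): max(-29, -47, 40) = 40
root (Jamal): min(-27, 19, 40) = -27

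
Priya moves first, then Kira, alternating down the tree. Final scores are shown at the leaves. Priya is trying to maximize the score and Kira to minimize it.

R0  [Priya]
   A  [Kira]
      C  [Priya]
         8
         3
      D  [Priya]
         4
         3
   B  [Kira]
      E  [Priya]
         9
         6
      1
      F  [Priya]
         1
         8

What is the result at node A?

C (Priya): max(8, 3) = 8
D (Priya): max(4, 3) = 4
A (Kira): min(8, 4) = 4

4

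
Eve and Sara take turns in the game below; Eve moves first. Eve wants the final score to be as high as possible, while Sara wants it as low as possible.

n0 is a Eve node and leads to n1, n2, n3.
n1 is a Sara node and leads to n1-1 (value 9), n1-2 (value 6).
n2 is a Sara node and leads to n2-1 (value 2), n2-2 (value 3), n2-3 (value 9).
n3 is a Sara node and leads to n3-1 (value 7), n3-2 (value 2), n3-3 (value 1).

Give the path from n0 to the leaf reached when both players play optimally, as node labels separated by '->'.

n0 -> n1 -> n1-2

n1 (Sara): min(9, 6) = 6
n2 (Sara): min(2, 3, 9) = 2
n3 (Sara): min(7, 2, 1) = 1
n0 (Eve): max(6, 2, 1) = 6
At n0, Eve picks n1 (highest: 6).
At n1, Sara picks n1-2 (lowest: 6).
Terminal value 6.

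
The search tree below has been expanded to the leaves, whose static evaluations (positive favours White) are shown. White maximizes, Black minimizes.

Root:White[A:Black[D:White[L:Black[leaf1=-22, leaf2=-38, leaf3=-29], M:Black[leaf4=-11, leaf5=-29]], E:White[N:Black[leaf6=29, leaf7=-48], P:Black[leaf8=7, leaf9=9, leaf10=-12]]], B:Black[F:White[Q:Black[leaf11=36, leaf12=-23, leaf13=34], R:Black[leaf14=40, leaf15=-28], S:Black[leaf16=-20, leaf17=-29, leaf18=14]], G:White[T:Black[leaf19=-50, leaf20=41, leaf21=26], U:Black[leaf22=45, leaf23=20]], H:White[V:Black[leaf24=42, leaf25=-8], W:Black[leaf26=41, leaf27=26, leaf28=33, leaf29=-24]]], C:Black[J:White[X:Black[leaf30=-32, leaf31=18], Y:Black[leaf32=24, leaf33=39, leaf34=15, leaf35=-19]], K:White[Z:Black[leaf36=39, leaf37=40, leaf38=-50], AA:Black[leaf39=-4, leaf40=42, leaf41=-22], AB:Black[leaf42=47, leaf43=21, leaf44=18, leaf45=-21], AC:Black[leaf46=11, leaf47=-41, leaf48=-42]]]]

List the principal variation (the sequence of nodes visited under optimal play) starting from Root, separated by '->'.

Root -> C -> K -> AB -> leaf45

L (Black): min(-22, -38, -29) = -38
M (Black): min(-11, -29) = -29
D (White): max(-38, -29) = -29
N (Black): min(29, -48) = -48
P (Black): min(7, 9, -12) = -12
E (White): max(-48, -12) = -12
A (Black): min(-29, -12) = -29
Q (Black): min(36, -23, 34) = -23
R (Black): min(40, -28) = -28
S (Black): min(-20, -29, 14) = -29
F (White): max(-23, -28, -29) = -23
T (Black): min(-50, 41, 26) = -50
U (Black): min(45, 20) = 20
G (White): max(-50, 20) = 20
V (Black): min(42, -8) = -8
W (Black): min(41, 26, 33, -24) = -24
H (White): max(-8, -24) = -8
B (Black): min(-23, 20, -8) = -23
X (Black): min(-32, 18) = -32
Y (Black): min(24, 39, 15, -19) = -19
J (White): max(-32, -19) = -19
Z (Black): min(39, 40, -50) = -50
AA (Black): min(-4, 42, -22) = -22
AB (Black): min(47, 21, 18, -21) = -21
AC (Black): min(11, -41, -42) = -42
K (White): max(-50, -22, -21, -42) = -21
C (Black): min(-19, -21) = -21
Root (White): max(-29, -23, -21) = -21
At Root, White picks C (highest: -21).
At C, Black picks K (lowest: -21).
At K, White picks AB (highest: -21).
At AB, Black picks leaf45 (lowest: -21).
Terminal value -21.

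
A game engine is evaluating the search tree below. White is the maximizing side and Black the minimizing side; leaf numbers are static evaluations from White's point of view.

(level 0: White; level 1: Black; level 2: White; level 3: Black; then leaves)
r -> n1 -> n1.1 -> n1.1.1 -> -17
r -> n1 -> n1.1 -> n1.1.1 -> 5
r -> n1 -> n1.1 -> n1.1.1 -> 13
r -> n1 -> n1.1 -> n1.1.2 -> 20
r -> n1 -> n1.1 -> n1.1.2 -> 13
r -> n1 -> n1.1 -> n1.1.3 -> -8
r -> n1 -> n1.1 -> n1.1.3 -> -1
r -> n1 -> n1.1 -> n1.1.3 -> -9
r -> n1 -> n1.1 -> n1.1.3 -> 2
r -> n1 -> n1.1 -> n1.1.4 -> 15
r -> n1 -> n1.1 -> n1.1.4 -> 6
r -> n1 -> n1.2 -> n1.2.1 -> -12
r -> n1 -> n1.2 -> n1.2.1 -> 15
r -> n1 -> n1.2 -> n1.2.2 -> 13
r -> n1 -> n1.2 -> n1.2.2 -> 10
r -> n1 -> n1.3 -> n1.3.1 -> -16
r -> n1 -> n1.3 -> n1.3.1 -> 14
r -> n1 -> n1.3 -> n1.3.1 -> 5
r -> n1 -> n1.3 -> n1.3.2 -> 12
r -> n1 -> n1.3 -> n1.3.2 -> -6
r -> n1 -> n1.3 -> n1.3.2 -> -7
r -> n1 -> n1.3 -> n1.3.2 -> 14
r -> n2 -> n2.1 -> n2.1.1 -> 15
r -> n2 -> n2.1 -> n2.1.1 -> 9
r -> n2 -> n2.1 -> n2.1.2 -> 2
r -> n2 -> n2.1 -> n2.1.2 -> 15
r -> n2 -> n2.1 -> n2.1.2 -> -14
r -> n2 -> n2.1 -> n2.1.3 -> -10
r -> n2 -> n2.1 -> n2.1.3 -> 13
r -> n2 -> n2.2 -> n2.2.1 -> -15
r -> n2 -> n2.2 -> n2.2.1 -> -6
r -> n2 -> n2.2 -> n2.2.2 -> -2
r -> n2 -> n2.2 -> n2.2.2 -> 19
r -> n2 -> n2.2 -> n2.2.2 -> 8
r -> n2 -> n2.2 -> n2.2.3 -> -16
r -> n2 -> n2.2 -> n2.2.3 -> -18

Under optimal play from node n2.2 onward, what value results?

-2

n2.2.1 (Black): min(-15, -6) = -15
n2.2.2 (Black): min(-2, 19, 8) = -2
n2.2.3 (Black): min(-16, -18) = -18
n2.2 (White): max(-15, -2, -18) = -2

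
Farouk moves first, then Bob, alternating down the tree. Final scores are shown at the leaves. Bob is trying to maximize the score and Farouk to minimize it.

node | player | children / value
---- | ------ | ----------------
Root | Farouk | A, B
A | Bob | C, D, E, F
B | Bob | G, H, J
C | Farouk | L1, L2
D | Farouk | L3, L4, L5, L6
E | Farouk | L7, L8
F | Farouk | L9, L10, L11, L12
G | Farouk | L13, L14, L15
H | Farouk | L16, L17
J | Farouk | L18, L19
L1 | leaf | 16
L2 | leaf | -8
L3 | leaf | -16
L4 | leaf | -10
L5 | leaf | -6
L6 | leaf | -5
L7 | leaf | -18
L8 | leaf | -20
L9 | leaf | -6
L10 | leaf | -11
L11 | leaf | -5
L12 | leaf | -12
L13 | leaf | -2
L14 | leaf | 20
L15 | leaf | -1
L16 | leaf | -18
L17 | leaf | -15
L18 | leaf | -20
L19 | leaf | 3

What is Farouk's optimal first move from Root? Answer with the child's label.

C (Farouk): min(16, -8) = -8
D (Farouk): min(-16, -10, -6, -5) = -16
E (Farouk): min(-18, -20) = -20
F (Farouk): min(-6, -11, -5, -12) = -12
A (Bob): max(-8, -16, -20, -12) = -8
G (Farouk): min(-2, 20, -1) = -2
H (Farouk): min(-18, -15) = -18
J (Farouk): min(-20, 3) = -20
B (Bob): max(-2, -18, -20) = -2
Root (Farouk): min(-8, -2) = -8
Farouk at Root wants the lowest of {A=-8, B=-2}, so chooses A.

A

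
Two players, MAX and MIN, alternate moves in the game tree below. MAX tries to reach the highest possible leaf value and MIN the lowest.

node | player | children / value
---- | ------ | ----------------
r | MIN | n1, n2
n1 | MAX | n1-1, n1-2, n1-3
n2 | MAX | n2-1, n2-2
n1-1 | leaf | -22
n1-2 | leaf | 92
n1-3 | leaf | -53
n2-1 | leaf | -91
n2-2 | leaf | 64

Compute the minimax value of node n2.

64

n2 (MAX): max(-91, 64) = 64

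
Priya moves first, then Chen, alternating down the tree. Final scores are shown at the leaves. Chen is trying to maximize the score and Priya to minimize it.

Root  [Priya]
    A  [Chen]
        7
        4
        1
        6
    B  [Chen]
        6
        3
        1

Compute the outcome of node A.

A (Chen): max(7, 4, 1, 6) = 7

7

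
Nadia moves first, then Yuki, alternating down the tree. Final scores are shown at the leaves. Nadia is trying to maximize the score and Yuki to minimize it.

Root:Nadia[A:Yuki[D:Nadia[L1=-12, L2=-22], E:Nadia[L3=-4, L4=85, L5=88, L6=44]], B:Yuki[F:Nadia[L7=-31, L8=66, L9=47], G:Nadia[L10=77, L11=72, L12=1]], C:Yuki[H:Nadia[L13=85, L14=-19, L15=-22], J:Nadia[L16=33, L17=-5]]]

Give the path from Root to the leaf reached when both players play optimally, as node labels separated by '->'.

Root -> B -> F -> L8

D (Nadia): max(-12, -22) = -12
E (Nadia): max(-4, 85, 88, 44) = 88
A (Yuki): min(-12, 88) = -12
F (Nadia): max(-31, 66, 47) = 66
G (Nadia): max(77, 72, 1) = 77
B (Yuki): min(66, 77) = 66
H (Nadia): max(85, -19, -22) = 85
J (Nadia): max(33, -5) = 33
C (Yuki): min(85, 33) = 33
Root (Nadia): max(-12, 66, 33) = 66
At Root, Nadia picks B (highest: 66).
At B, Yuki picks F (lowest: 66).
At F, Nadia picks L8 (highest: 66).
Terminal value 66.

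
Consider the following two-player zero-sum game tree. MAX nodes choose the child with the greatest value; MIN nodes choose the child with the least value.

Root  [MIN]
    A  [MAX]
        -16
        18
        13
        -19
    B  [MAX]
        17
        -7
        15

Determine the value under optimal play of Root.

A (MAX): max(-16, 18, 13, -19) = 18
B (MAX): max(17, -7, 15) = 17
Root (MIN): min(18, 17) = 17

17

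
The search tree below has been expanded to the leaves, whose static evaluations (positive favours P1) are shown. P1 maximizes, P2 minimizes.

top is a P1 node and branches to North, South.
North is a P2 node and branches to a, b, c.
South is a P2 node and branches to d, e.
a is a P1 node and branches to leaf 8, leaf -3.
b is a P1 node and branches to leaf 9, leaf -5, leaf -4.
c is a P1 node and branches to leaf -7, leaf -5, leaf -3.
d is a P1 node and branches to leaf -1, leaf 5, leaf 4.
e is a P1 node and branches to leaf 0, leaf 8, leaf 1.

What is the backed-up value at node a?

8

a (P1): max(8, -3) = 8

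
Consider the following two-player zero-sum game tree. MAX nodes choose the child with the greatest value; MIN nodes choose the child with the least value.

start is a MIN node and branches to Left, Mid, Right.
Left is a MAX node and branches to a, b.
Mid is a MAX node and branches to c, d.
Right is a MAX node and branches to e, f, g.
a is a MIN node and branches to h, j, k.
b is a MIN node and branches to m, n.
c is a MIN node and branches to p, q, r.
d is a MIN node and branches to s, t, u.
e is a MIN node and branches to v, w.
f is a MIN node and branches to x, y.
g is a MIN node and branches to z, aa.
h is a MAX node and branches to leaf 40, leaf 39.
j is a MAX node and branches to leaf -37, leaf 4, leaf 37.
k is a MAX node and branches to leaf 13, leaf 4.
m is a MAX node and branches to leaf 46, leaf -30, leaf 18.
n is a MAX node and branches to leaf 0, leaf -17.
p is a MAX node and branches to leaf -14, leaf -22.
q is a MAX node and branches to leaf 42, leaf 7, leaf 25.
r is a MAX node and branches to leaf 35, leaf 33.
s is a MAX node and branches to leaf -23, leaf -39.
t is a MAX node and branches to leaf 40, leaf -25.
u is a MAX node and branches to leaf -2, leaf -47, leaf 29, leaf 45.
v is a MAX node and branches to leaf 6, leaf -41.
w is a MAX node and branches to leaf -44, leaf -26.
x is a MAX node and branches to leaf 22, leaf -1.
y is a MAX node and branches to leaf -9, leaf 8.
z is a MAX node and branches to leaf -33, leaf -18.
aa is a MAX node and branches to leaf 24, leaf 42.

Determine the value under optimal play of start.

-14

h (MAX): max(40, 39) = 40
j (MAX): max(-37, 4, 37) = 37
k (MAX): max(13, 4) = 13
a (MIN): min(40, 37, 13) = 13
m (MAX): max(46, -30, 18) = 46
n (MAX): max(0, -17) = 0
b (MIN): min(46, 0) = 0
Left (MAX): max(13, 0) = 13
p (MAX): max(-14, -22) = -14
q (MAX): max(42, 7, 25) = 42
r (MAX): max(35, 33) = 35
c (MIN): min(-14, 42, 35) = -14
s (MAX): max(-23, -39) = -23
t (MAX): max(40, -25) = 40
u (MAX): max(-2, -47, 29, 45) = 45
d (MIN): min(-23, 40, 45) = -23
Mid (MAX): max(-14, -23) = -14
v (MAX): max(6, -41) = 6
w (MAX): max(-44, -26) = -26
e (MIN): min(6, -26) = -26
x (MAX): max(22, -1) = 22
y (MAX): max(-9, 8) = 8
f (MIN): min(22, 8) = 8
z (MAX): max(-33, -18) = -18
aa (MAX): max(24, 42) = 42
g (MIN): min(-18, 42) = -18
Right (MAX): max(-26, 8, -18) = 8
start (MIN): min(13, -14, 8) = -14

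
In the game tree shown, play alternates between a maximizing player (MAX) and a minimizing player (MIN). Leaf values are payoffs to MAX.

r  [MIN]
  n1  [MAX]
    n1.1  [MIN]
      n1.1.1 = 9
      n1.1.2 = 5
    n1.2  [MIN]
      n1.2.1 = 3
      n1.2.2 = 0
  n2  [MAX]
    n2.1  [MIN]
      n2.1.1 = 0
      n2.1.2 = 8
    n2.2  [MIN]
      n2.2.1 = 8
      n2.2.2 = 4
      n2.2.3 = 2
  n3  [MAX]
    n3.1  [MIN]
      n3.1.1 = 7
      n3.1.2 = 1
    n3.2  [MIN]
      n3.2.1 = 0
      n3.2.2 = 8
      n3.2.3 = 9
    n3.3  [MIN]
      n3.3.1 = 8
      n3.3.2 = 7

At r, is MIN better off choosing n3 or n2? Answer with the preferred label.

n3.1 (MIN): min(7, 1) = 1
n3.2 (MIN): min(0, 8, 9) = 0
n3.3 (MIN): min(8, 7) = 7
n3 (MAX): max(1, 0, 7) = 7
n2.1 (MIN): min(0, 8) = 0
n2.2 (MIN): min(8, 4, 2) = 2
n2 (MAX): max(0, 2) = 2
MIN prefers the lower value; n3=7, n2=2. n2 is better since 2 < 7.

n2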